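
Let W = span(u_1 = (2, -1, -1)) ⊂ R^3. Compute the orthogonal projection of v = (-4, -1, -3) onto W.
proj_W(v) = (-4/3, 2/3, 2/3)

Set up U = [u_1 | ... | u_1] ∈ R^(3×1). The projector onto W = col(U) is P = U (U^T U)^(-1) U^T.
Compute U^T U =
  [6],
and U^T v = (-4).
Solve U^T U · c = U^T v for the coefficients: c = (-2/3). The projection is proj_W(v) = U c.
Check: (v - proj_W(v)) · u_1 = 0  (should be 0).
Result: proj_W(v) = (-4/3, 2/3, 2/3).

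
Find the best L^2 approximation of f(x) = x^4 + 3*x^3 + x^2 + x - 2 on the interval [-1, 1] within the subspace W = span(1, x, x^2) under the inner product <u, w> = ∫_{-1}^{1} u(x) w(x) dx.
g(x) = 13*x^2/7 + 14*x/5 - 73/35

The best approximation g ∈ W is the orthogonal projection of f onto W. Writing g = a_0 + a_1 x + a_2 x^2, the coefficients solve the normal equations G · a = b where
  G_{ij} = <φ_i, φ_j> and b_i = <f, φ_i>, with φ_0 = 1, φ_1 = x, φ_2 = x^2.
G =
  [2, 0, 2/3]
  [0, 2/3, 0]
  [2/3, 0, 2/5],
b = (-44/15, 28/15, -68/105).
Solving gives a_0 = -73/35, a_1 = 14/5, a_2 = 13/7, so
  g(x) = 13*x^2/7 + 14*x/5 - 73/35.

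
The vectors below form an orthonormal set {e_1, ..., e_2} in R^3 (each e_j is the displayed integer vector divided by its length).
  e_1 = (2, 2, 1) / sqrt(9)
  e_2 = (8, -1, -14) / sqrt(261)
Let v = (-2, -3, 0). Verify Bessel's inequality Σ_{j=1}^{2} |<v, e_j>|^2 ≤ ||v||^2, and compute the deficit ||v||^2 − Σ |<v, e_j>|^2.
Σ |<v, e_j>|^2 = 341/29; ||v||^2 = 13; deficit = 36/29

Write each e_j = u_j / sqrt(<u_j, u_j>) where u_j is the displayed integer vector. Then <v, e_j> = <v, u_j> / sqrt(<u_j, u_j>), so |<v, e_j>|^2 = <v, u_j>^2 / <u_j, u_j>.
Coefficients: <v, e_1> = -10/sqrt(9), <v, e_2> = -13/sqrt(261).
Square and sum: Σ |<v, e_j>|^2 = 341/29.
Compute ||v||^2 = v·v = 13.
Deficit = 13 − 341/29 = 36/29 ≥ 0, confirming Bessel's inequality. (The deficit equals ||v − Σ <v,e_j> e_j||^2, the squared distance from v to span{e_j}.)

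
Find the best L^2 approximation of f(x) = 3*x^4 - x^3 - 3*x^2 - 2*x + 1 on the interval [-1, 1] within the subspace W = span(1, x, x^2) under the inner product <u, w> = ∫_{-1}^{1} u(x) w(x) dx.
g(x) = -3*x^2/7 - 13*x/5 + 26/35

The best approximation g ∈ W is the orthogonal projection of f onto W. Writing g = a_0 + a_1 x + a_2 x^2, the coefficients solve the normal equations G · a = b where
  G_{ij} = <φ_i, φ_j> and b_i = <f, φ_i>, with φ_0 = 1, φ_1 = x, φ_2 = x^2.
G =
  [2, 0, 2/3]
  [0, 2/3, 0]
  [2/3, 0, 2/5],
b = (6/5, -26/15, 34/105).
Solving gives a_0 = 26/35, a_1 = -13/5, a_2 = -3/7, so
  g(x) = -3*x^2/7 - 13*x/5 + 26/35.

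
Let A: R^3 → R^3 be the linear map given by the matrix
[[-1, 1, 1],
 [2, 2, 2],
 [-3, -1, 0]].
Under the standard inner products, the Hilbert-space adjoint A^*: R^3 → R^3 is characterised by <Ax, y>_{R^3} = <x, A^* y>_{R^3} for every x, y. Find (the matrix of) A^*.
A^* = A^T =
[[-1, 2, -3],
 [1, 2, -1],
 [1, 2, 0]]

For real matrices with standard dot products, the defining identity <Ax, y> = <x, A^* y> gives (Ax)^T y = x^T (A^*) y, i.e. x^T A^T y = x^T (A^*) y. Since this holds for all x, y, we must have A^* = A^T. Therefore
A^* =
[[-1, 2, -3],
 [1, 2, -1],
 [1, 2, 0]].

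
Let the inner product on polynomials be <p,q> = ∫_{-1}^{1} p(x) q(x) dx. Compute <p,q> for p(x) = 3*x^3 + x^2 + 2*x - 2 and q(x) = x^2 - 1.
<p,q> = 12/5

Expand the product: p(x)·q(x) = 3*x^5 + x^4 - x^3 - 3*x^2 - 2*x + 2.
∫_{-1}^{1} of each monomial x^k gives [2/(k+1) if k even, 0 if k odd]. Integrating term-by-term (or equivalently evaluating the antiderivative F(x) = x^6/2 + x^5/5 - x^4/4 - x^3 - x^2 + 2*x at the endpoints):
  F(1) − F(−1) = 9/20 − (-39/20) = 12/5.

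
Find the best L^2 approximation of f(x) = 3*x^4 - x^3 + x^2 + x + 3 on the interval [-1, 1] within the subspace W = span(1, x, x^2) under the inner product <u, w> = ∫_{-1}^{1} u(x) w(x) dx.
g(x) = 25*x^2/7 + 2*x/5 + 96/35

The best approximation g ∈ W is the orthogonal projection of f onto W. Writing g = a_0 + a_1 x + a_2 x^2, the coefficients solve the normal equations G · a = b where
  G_{ij} = <φ_i, φ_j> and b_i = <f, φ_i>, with φ_0 = 1, φ_1 = x, φ_2 = x^2.
G =
  [2, 0, 2/3]
  [0, 2/3, 0]
  [2/3, 0, 2/5],
b = (118/15, 4/15, 114/35).
Solving gives a_0 = 96/35, a_1 = 2/5, a_2 = 25/7, so
  g(x) = 25*x^2/7 + 2*x/5 + 96/35.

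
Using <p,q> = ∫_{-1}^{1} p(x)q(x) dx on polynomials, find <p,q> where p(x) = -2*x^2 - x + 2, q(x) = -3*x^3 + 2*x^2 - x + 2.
<p,q> = 124/15

Expand the product: p(x)·q(x) = 6*x^5 - x^4 - 6*x^3 + x^2 - 4*x + 4.
∫_{-1}^{1} of each monomial x^k gives [2/(k+1) if k even, 0 if k odd]. Integrating term-by-term (or equivalently evaluating the antiderivative F(x) = x^6 - x^5/5 - 3*x^4/2 + x^3/3 - 2*x^2 + 4*x at the endpoints):
  F(1) − F(−1) = 49/30 − (-199/30) = 124/15.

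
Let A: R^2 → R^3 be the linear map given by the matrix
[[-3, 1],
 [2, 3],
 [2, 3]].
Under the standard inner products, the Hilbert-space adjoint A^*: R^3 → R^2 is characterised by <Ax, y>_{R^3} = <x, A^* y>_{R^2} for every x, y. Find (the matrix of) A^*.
A^* = A^T =
[[-3, 2, 2],
 [1, 3, 3]]

For real matrices with standard dot products, the defining identity <Ax, y> = <x, A^* y> gives (Ax)^T y = x^T (A^*) y, i.e. x^T A^T y = x^T (A^*) y. Since this holds for all x, y, we must have A^* = A^T. Therefore
A^* =
[[-3, 2, 2],
 [1, 3, 3]].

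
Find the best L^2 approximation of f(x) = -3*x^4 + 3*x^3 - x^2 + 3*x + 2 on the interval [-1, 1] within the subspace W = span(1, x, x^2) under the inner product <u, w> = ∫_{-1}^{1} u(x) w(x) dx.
g(x) = -25*x^2/7 + 24*x/5 + 79/35

The best approximation g ∈ W is the orthogonal projection of f onto W. Writing g = a_0 + a_1 x + a_2 x^2, the coefficients solve the normal equations G · a = b where
  G_{ij} = <φ_i, φ_j> and b_i = <f, φ_i>, with φ_0 = 1, φ_1 = x, φ_2 = x^2.
G =
  [2, 0, 2/3]
  [0, 2/3, 0]
  [2/3, 0, 2/5],
b = (32/15, 16/5, 8/105).
Solving gives a_0 = 79/35, a_1 = 24/5, a_2 = -25/7, so
  g(x) = -25*x^2/7 + 24*x/5 + 79/35.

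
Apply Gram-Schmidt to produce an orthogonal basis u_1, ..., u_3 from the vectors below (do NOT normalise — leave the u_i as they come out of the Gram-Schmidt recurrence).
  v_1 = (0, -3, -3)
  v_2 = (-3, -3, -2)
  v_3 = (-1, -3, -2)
Orthogonal basis:
  u_1 = (0, -3, -3)
  u_2 = (-3, -1/2, 1/2)
  u_3 = (2/19, -6/19, 6/19)

Apply the Gram-Schmidt recurrence
  u_1 = v_1
  u_i = v_i − Σ_{j<i} ((v_i · u_j) / (u_j · u_j)) · u_j.

Step by step this gives:
  u_1 = (0, -3, -3)
  u_2 = (-3, -1/2, 1/2)
  u_3 = (2/19, -6/19, 6/19)

Orthogonality check:
  u_2 · u_1 = 0 (should be 0)
  u_3 · u_1 = 0 (should be 0)
  u_3 · u_2 = 0 (should be 0)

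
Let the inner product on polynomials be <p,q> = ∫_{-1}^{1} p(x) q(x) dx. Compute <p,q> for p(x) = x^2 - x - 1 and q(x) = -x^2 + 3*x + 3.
<p,q> = -86/15

Expand the product: p(x)·q(x) = -x^4 + 4*x^3 + x^2 - 6*x - 3.
∫_{-1}^{1} of each monomial x^k gives [2/(k+1) if k even, 0 if k odd]. Integrating term-by-term (or equivalently evaluating the antiderivative F(x) = -x^5/5 + x^4 + x^3/3 - 3*x^2 - 3*x at the endpoints):
  F(1) − F(−1) = -73/15 − (13/15) = -86/15.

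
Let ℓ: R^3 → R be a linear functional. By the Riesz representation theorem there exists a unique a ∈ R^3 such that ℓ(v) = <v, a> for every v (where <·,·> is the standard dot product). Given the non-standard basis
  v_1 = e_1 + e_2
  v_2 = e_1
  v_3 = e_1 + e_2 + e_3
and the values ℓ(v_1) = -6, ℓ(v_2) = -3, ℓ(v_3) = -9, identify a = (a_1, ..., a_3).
a = (-3, -3, -3)

Write a = (a_1, ..., a_3) in the standard basis. For each basis vector v_i, ℓ(v_i) = <v_i, a> is a linear equation in the a_j's. Collect the n equations into a matrix system V a = ℓ, where row i of V is v_i (expressed in the standard basis). Since V is invertible (lower-triangular with 1s on the diagonal, up to permutation), solve by back-substitution:
  V =
[[1, 1, 0],
 [1, 0, 0],
 [1, 1, 1]]
  V a = (-6, -3, -9)
Solving gives a = (-3, -3, -3).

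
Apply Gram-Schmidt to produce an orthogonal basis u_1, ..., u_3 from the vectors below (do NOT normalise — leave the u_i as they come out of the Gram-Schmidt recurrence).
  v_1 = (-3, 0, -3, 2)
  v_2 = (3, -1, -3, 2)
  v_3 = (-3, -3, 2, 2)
Orthogonal basis:
  u_1 = (-3, 0, -3, 2)
  u_2 = (39/11, -1, -27/11, 18/11)
  u_3 = (-279/490, -837/245, 947/490, 501/245)

Apply the Gram-Schmidt recurrence
  u_1 = v_1
  u_i = v_i − Σ_{j<i} ((v_i · u_j) / (u_j · u_j)) · u_j.

Step by step this gives:
  u_1 = (-3, 0, -3, 2)
  u_2 = (39/11, -1, -27/11, 18/11)
  u_3 = (-279/490, -837/245, 947/490, 501/245)

Orthogonality check:
  u_2 · u_1 = 0 (should be 0)
  u_3 · u_1 = 0 (should be 0)
  u_3 · u_2 = 0 (should be 0)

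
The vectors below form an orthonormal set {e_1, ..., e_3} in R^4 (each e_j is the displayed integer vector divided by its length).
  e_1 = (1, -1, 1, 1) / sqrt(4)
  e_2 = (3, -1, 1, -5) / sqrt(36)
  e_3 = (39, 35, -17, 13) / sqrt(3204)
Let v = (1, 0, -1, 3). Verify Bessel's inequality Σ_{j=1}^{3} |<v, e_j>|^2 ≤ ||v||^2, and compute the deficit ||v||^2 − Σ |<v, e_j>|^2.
Σ |<v, e_j>|^2 = 3475/356; ||v||^2 = 11; deficit = 441/356

Write each e_j = u_j / sqrt(<u_j, u_j>) where u_j is the displayed integer vector. Then <v, e_j> = <v, u_j> / sqrt(<u_j, u_j>), so |<v, e_j>|^2 = <v, u_j>^2 / <u_j, u_j>.
Coefficients: <v, e_1> = 3/sqrt(4), <v, e_2> = -13/sqrt(36), <v, e_3> = 95/sqrt(3204).
Square and sum: Σ |<v, e_j>|^2 = 3475/356.
Compute ||v||^2 = v·v = 11.
Deficit = 11 − 3475/356 = 441/356 ≥ 0, confirming Bessel's inequality. (The deficit equals ||v − Σ <v,e_j> e_j||^2, the squared distance from v to span{e_j}.)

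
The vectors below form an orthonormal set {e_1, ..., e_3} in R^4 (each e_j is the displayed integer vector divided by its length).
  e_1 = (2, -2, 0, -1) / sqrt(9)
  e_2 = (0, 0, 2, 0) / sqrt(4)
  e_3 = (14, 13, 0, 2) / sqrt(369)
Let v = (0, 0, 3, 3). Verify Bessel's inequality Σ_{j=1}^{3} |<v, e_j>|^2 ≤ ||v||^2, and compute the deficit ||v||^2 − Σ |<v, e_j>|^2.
Σ |<v, e_j>|^2 = 414/41; ||v||^2 = 18; deficit = 324/41

Write each e_j = u_j / sqrt(<u_j, u_j>) where u_j is the displayed integer vector. Then <v, e_j> = <v, u_j> / sqrt(<u_j, u_j>), so |<v, e_j>|^2 = <v, u_j>^2 / <u_j, u_j>.
Coefficients: <v, e_1> = -3/sqrt(9), <v, e_2> = 6/sqrt(4), <v, e_3> = 6/sqrt(369).
Square and sum: Σ |<v, e_j>|^2 = 414/41.
Compute ||v||^2 = v·v = 18.
Deficit = 18 − 414/41 = 324/41 ≥ 0, confirming Bessel's inequality. (The deficit equals ||v − Σ <v,e_j> e_j||^2, the squared distance from v to span{e_j}.)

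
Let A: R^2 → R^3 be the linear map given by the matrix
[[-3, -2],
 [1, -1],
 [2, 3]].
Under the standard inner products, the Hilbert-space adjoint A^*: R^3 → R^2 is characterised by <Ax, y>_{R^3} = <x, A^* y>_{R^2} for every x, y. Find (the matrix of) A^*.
A^* = A^T =
[[-3, 1, 2],
 [-2, -1, 3]]

For real matrices with standard dot products, the defining identity <Ax, y> = <x, A^* y> gives (Ax)^T y = x^T (A^*) y, i.e. x^T A^T y = x^T (A^*) y. Since this holds for all x, y, we must have A^* = A^T. Therefore
A^* =
[[-3, 1, 2],
 [-2, -1, 3]].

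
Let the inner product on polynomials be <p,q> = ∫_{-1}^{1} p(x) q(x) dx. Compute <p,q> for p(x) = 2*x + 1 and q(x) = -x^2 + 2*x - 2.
<p,q> = -2

Expand the product: p(x)·q(x) = -2*x^3 + 3*x^2 - 2*x - 2.
∫_{-1}^{1} of each monomial x^k gives [2/(k+1) if k even, 0 if k odd]. Integrating term-by-term (or equivalently evaluating the antiderivative F(x) = -x^4/2 + x^3 - x^2 - 2*x at the endpoints):
  F(1) − F(−1) = -5/2 − (-1/2) = -2.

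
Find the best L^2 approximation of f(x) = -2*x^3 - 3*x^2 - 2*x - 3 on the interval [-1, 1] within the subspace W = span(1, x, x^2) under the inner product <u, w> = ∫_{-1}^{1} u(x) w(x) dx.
g(x) = -3*x^2 - 16*x/5 - 3

The best approximation g ∈ W is the orthogonal projection of f onto W. Writing g = a_0 + a_1 x + a_2 x^2, the coefficients solve the normal equations G · a = b where
  G_{ij} = <φ_i, φ_j> and b_i = <f, φ_i>, with φ_0 = 1, φ_1 = x, φ_2 = x^2.
G =
  [2, 0, 2/3]
  [0, 2/3, 0]
  [2/3, 0, 2/5],
b = (-8, -32/15, -16/5).
Solving gives a_0 = -3, a_1 = -16/5, a_2 = -3, so
  g(x) = -3*x^2 - 16*x/5 - 3.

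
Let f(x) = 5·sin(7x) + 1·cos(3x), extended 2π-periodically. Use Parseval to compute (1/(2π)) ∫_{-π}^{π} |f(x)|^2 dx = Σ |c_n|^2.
Σ |c_n|^2 = 13

Expand |f|^2 and use orthogonality of {sin(nx), cos(mx)} on [-π, π]:
  ∫_{-π}^{π} sin(nx)^2 dx = π, ∫ cos(mx)^2 dx = π, and cross terms integrate to 0.
So ∫_{-π}^{π} f(x)^2 dx = 5^2 · π + 1^2 · π = (25 + 1)π.
Divide by 2π: (25 + 1)/2 = 13.
By Parseval, this equals Σ |c_n|^2.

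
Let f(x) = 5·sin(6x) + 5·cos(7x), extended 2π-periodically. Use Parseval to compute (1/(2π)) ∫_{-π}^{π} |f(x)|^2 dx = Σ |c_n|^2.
Σ |c_n|^2 = 25

Expand |f|^2 and use orthogonality of {sin(nx), cos(mx)} on [-π, π]:
  ∫_{-π}^{π} sin(nx)^2 dx = π, ∫ cos(mx)^2 dx = π, and cross terms integrate to 0.
So ∫_{-π}^{π} f(x)^2 dx = 5^2 · π + 5^2 · π = (25 + 25)π.
Divide by 2π: (25 + 25)/2 = 25.
By Parseval, this equals Σ |c_n|^2.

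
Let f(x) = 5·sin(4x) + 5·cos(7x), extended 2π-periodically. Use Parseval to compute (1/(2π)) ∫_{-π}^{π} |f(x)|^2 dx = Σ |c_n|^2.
Σ |c_n|^2 = 25

Expand |f|^2 and use orthogonality of {sin(nx), cos(mx)} on [-π, π]:
  ∫_{-π}^{π} sin(nx)^2 dx = π, ∫ cos(mx)^2 dx = π, and cross terms integrate to 0.
So ∫_{-π}^{π} f(x)^2 dx = 5^2 · π + 5^2 · π = (25 + 25)π.
Divide by 2π: (25 + 25)/2 = 25.
By Parseval, this equals Σ |c_n|^2.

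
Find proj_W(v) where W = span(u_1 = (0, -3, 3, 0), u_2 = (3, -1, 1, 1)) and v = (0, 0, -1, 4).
proj_W(v) = (6/5, 1/2, -1/2, 2/5)

Set up U = [u_1 | ... | u_2] ∈ R^(4×2). The projector onto W = col(U) is P = U (U^T U)^(-1) U^T.
Compute U^T U =
  [18, 6]
  [6, 12],
and U^T v = (-3, 3).
Solve U^T U · c = U^T v for the coefficients: c = (-3/10, 2/5). The projection is proj_W(v) = U c.
Check: (v - proj_W(v)) · u_1 = 0  (should be 0).
Check: (v - proj_W(v)) · u_2 = 0  (should be 0).
Result: proj_W(v) = (6/5, 1/2, -1/2, 2/5).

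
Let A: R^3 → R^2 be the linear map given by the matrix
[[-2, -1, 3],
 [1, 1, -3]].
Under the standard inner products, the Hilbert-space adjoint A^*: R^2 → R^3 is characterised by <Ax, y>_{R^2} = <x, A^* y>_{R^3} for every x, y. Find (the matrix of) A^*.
A^* = A^T =
[[-2, 1],
 [-1, 1],
 [3, -3]]

For real matrices with standard dot products, the defining identity <Ax, y> = <x, A^* y> gives (Ax)^T y = x^T (A^*) y, i.e. x^T A^T y = x^T (A^*) y. Since this holds for all x, y, we must have A^* = A^T. Therefore
A^* =
[[-2, 1],
 [-1, 1],
 [3, -3]].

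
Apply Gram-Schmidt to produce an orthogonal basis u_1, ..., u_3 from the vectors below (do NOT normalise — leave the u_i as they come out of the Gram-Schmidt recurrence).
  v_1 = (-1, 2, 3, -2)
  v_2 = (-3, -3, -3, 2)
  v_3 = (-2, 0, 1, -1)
Orthogonal basis:
  u_1 = (-1, 2, 3, -2)
  u_2 = (-35/9, -11/9, -1/3, 2/9)
  u_3 = (19/302, -38/151, -7/302, -48/151)

Apply the Gram-Schmidt recurrence
  u_1 = v_1
  u_i = v_i − Σ_{j<i} ((v_i · u_j) / (u_j · u_j)) · u_j.

Step by step this gives:
  u_1 = (-1, 2, 3, -2)
  u_2 = (-35/9, -11/9, -1/3, 2/9)
  u_3 = (19/302, -38/151, -7/302, -48/151)

Orthogonality check:
  u_2 · u_1 = 0 (should be 0)
  u_3 · u_1 = 0 (should be 0)
  u_3 · u_2 = 0 (should be 0)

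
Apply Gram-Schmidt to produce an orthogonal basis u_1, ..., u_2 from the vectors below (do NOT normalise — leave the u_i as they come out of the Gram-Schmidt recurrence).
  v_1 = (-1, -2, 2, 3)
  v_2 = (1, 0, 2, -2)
Orthogonal basis:
  u_1 = (-1, -2, 2, 3)
  u_2 = (5/6, -1/3, 7/3, -3/2)

Apply the Gram-Schmidt recurrence
  u_1 = v_1
  u_i = v_i − Σ_{j<i} ((v_i · u_j) / (u_j · u_j)) · u_j.

Step by step this gives:
  u_1 = (-1, -2, 2, 3)
  u_2 = (5/6, -1/3, 7/3, -3/2)

Orthogonality check:
  u_2 · u_1 = 0 (should be 0)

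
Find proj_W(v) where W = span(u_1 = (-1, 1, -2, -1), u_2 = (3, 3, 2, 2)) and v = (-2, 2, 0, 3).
proj_W(v) = (41/73, 103/73, -14/73, 17/73)

Set up U = [u_1 | ... | u_2] ∈ R^(4×2). The projector onto W = col(U) is P = U (U^T U)^(-1) U^T.
Compute U^T U =
  [7, -6]
  [-6, 26],
and U^T v = (1, 6).
Solve U^T U · c = U^T v for the coefficients: c = (31/73, 24/73). The projection is proj_W(v) = U c.
Check: (v - proj_W(v)) · u_1 = 0  (should be 0).
Check: (v - proj_W(v)) · u_2 = 0  (should be 0).
Result: proj_W(v) = (41/73, 103/73, -14/73, 17/73).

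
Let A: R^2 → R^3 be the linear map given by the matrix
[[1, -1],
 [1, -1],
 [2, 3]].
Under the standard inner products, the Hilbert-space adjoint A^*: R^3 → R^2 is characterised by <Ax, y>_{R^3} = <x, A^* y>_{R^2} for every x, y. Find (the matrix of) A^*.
A^* = A^T =
[[1, 1, 2],
 [-1, -1, 3]]

For real matrices with standard dot products, the defining identity <Ax, y> = <x, A^* y> gives (Ax)^T y = x^T (A^*) y, i.e. x^T A^T y = x^T (A^*) y. Since this holds for all x, y, we must have A^* = A^T. Therefore
A^* =
[[1, 1, 2],
 [-1, -1, 3]].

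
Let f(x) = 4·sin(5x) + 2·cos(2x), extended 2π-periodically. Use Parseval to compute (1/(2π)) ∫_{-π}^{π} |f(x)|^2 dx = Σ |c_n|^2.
Σ |c_n|^2 = 10

Expand |f|^2 and use orthogonality of {sin(nx), cos(mx)} on [-π, π]:
  ∫_{-π}^{π} sin(nx)^2 dx = π, ∫ cos(mx)^2 dx = π, and cross terms integrate to 0.
So ∫_{-π}^{π} f(x)^2 dx = 4^2 · π + 2^2 · π = (16 + 4)π.
Divide by 2π: (16 + 4)/2 = 10.
By Parseval, this equals Σ |c_n|^2.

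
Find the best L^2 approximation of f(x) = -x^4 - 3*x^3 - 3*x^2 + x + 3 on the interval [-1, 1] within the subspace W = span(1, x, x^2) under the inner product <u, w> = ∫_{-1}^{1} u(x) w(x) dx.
g(x) = -27*x^2/7 - 4*x/5 + 108/35

The best approximation g ∈ W is the orthogonal projection of f onto W. Writing g = a_0 + a_1 x + a_2 x^2, the coefficients solve the normal equations G · a = b where
  G_{ij} = <φ_i, φ_j> and b_i = <f, φ_i>, with φ_0 = 1, φ_1 = x, φ_2 = x^2.
G =
  [2, 0, 2/3]
  [0, 2/3, 0]
  [2/3, 0, 2/5],
b = (18/5, -8/15, 18/35).
Solving gives a_0 = 108/35, a_1 = -4/5, a_2 = -27/7, so
  g(x) = -27*x^2/7 - 4*x/5 + 108/35.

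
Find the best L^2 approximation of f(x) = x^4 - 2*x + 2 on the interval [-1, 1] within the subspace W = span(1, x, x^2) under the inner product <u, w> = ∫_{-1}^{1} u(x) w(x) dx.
g(x) = 6*x^2/7 - 2*x + 67/35

The best approximation g ∈ W is the orthogonal projection of f onto W. Writing g = a_0 + a_1 x + a_2 x^2, the coefficients solve the normal equations G · a = b where
  G_{ij} = <φ_i, φ_j> and b_i = <f, φ_i>, with φ_0 = 1, φ_1 = x, φ_2 = x^2.
G =
  [2, 0, 2/3]
  [0, 2/3, 0]
  [2/3, 0, 2/5],
b = (22/5, -4/3, 34/21).
Solving gives a_0 = 67/35, a_1 = -2, a_2 = 6/7, so
  g(x) = 6*x^2/7 - 2*x + 67/35.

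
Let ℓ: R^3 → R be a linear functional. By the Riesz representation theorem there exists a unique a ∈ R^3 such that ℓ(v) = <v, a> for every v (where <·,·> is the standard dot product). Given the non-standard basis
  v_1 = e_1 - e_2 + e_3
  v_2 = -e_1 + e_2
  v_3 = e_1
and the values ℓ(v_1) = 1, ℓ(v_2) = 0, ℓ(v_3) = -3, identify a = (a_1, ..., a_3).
a = (-3, -3, 1)

Write a = (a_1, ..., a_3) in the standard basis. For each basis vector v_i, ℓ(v_i) = <v_i, a> is a linear equation in the a_j's. Collect the n equations into a matrix system V a = ℓ, where row i of V is v_i (expressed in the standard basis). Since V is invertible (lower-triangular with 1s on the diagonal, up to permutation), solve by back-substitution:
  V =
[[1, -1, 1],
 [-1, 1, 0],
 [1, 0, 0]]
  V a = (1, 0, -3)
Solving gives a = (-3, -3, 1).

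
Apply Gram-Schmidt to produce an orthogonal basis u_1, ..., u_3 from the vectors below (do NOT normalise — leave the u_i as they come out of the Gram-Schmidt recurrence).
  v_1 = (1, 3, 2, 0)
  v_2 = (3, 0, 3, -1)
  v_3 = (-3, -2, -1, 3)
Orthogonal basis:
  u_1 = (1, 3, 2, 0)
  u_2 = (33/14, -27/14, 12/7, -1)
  u_3 = (-4/5, -4/5, 8/5, 12/5)

Apply the Gram-Schmidt recurrence
  u_1 = v_1
  u_i = v_i − Σ_{j<i} ((v_i · u_j) / (u_j · u_j)) · u_j.

Step by step this gives:
  u_1 = (1, 3, 2, 0)
  u_2 = (33/14, -27/14, 12/7, -1)
  u_3 = (-4/5, -4/5, 8/5, 12/5)

Orthogonality check:
  u_2 · u_1 = 0 (should be 0)
  u_3 · u_1 = 0 (should be 0)
  u_3 · u_2 = 0 (should be 0)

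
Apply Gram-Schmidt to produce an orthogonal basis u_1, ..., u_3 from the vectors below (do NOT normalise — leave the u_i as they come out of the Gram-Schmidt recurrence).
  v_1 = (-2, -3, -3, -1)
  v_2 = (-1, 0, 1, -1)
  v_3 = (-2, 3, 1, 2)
Orthogonal basis:
  u_1 = (-2, -3, -3, -1)
  u_2 = (-1, 0, 1, -1)
  u_3 = (-175/69, 39/23, -44/69, 131/69)

Apply the Gram-Schmidt recurrence
  u_1 = v_1
  u_i = v_i − Σ_{j<i} ((v_i · u_j) / (u_j · u_j)) · u_j.

Step by step this gives:
  u_1 = (-2, -3, -3, -1)
  u_2 = (-1, 0, 1, -1)
  u_3 = (-175/69, 39/23, -44/69, 131/69)

Orthogonality check:
  u_2 · u_1 = 0 (should be 0)
  u_3 · u_1 = 0 (should be 0)
  u_3 · u_2 = 0 (should be 0)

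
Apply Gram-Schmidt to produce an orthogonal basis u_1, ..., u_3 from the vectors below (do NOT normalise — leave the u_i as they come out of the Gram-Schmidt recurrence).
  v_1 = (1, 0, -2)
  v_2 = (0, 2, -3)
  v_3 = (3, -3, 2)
Orthogonal basis:
  u_1 = (1, 0, -2)
  u_2 = (-6/5, 2, -3/5)
  u_3 = (28/29, 21/29, 14/29)

Apply the Gram-Schmidt recurrence
  u_1 = v_1
  u_i = v_i − Σ_{j<i} ((v_i · u_j) / (u_j · u_j)) · u_j.

Step by step this gives:
  u_1 = (1, 0, -2)
  u_2 = (-6/5, 2, -3/5)
  u_3 = (28/29, 21/29, 14/29)

Orthogonality check:
  u_2 · u_1 = 0 (should be 0)
  u_3 · u_1 = 0 (should be 0)
  u_3 · u_2 = 0 (should be 0)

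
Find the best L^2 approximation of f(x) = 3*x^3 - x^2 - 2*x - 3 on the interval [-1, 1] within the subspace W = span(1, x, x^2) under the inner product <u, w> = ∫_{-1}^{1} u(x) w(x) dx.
g(x) = -x^2 - x/5 - 3

The best approximation g ∈ W is the orthogonal projection of f onto W. Writing g = a_0 + a_1 x + a_2 x^2, the coefficients solve the normal equations G · a = b where
  G_{ij} = <φ_i, φ_j> and b_i = <f, φ_i>, with φ_0 = 1, φ_1 = x, φ_2 = x^2.
G =
  [2, 0, 2/3]
  [0, 2/3, 0]
  [2/3, 0, 2/5],
b = (-20/3, -2/15, -12/5).
Solving gives a_0 = -3, a_1 = -1/5, a_2 = -1, so
  g(x) = -x^2 - x/5 - 3.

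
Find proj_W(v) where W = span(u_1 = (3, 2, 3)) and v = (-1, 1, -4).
proj_W(v) = (-39/22, -13/11, -39/22)

Set up U = [u_1 | ... | u_1] ∈ R^(3×1). The projector onto W = col(U) is P = U (U^T U)^(-1) U^T.
Compute U^T U =
  [22],
and U^T v = (-13).
Solve U^T U · c = U^T v for the coefficients: c = (-13/22). The projection is proj_W(v) = U c.
Check: (v - proj_W(v)) · u_1 = 0  (should be 0).
Result: proj_W(v) = (-39/22, -13/11, -39/22).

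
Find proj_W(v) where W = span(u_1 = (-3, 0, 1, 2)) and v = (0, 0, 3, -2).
proj_W(v) = (3/14, 0, -1/14, -1/7)

Set up U = [u_1 | ... | u_1] ∈ R^(4×1). The projector onto W = col(U) is P = U (U^T U)^(-1) U^T.
Compute U^T U =
  [14],
and U^T v = (-1).
Solve U^T U · c = U^T v for the coefficients: c = (-1/14). The projection is proj_W(v) = U c.
Check: (v - proj_W(v)) · u_1 = 0  (should be 0).
Result: proj_W(v) = (3/14, 0, -1/14, -1/7).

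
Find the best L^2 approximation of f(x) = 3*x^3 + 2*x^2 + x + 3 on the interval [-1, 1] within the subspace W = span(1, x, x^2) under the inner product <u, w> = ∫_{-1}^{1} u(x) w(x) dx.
g(x) = 2*x^2 + 14*x/5 + 3

The best approximation g ∈ W is the orthogonal projection of f onto W. Writing g = a_0 + a_1 x + a_2 x^2, the coefficients solve the normal equations G · a = b where
  G_{ij} = <φ_i, φ_j> and b_i = <f, φ_i>, with φ_0 = 1, φ_1 = x, φ_2 = x^2.
G =
  [2, 0, 2/3]
  [0, 2/3, 0]
  [2/3, 0, 2/5],
b = (22/3, 28/15, 14/5).
Solving gives a_0 = 3, a_1 = 14/5, a_2 = 2, so
  g(x) = 2*x^2 + 14*x/5 + 3.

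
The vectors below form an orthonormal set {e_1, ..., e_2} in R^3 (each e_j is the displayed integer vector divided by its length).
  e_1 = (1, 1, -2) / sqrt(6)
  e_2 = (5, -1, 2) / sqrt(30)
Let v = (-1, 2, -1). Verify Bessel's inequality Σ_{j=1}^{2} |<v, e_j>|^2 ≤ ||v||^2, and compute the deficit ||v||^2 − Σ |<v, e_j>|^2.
Σ |<v, e_j>|^2 = 21/5; ||v||^2 = 6; deficit = 9/5

Write each e_j = u_j / sqrt(<u_j, u_j>) where u_j is the displayed integer vector. Then <v, e_j> = <v, u_j> / sqrt(<u_j, u_j>), so |<v, e_j>|^2 = <v, u_j>^2 / <u_j, u_j>.
Coefficients: <v, e_1> = 3/sqrt(6), <v, e_2> = -9/sqrt(30).
Square and sum: Σ |<v, e_j>|^2 = 21/5.
Compute ||v||^2 = v·v = 6.
Deficit = 6 − 21/5 = 9/5 ≥ 0, confirming Bessel's inequality. (The deficit equals ||v − Σ <v,e_j> e_j||^2, the squared distance from v to span{e_j}.)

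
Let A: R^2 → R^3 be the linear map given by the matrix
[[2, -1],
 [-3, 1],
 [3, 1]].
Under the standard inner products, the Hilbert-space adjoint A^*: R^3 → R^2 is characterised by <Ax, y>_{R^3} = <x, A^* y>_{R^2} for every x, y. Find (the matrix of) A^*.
A^* = A^T =
[[2, -3, 3],
 [-1, 1, 1]]

For real matrices with standard dot products, the defining identity <Ax, y> = <x, A^* y> gives (Ax)^T y = x^T (A^*) y, i.e. x^T A^T y = x^T (A^*) y. Since this holds for all x, y, we must have A^* = A^T. Therefore
A^* =
[[2, -3, 3],
 [-1, 1, 1]].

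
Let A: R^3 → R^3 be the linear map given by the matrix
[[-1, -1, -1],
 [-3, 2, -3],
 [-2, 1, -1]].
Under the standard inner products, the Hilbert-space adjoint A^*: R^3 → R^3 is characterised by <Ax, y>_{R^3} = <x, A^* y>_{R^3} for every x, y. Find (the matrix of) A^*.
A^* = A^T =
[[-1, -3, -2],
 [-1, 2, 1],
 [-1, -3, -1]]

For real matrices with standard dot products, the defining identity <Ax, y> = <x, A^* y> gives (Ax)^T y = x^T (A^*) y, i.e. x^T A^T y = x^T (A^*) y. Since this holds for all x, y, we must have A^* = A^T. Therefore
A^* =
[[-1, -3, -2],
 [-1, 2, 1],
 [-1, -3, -1]].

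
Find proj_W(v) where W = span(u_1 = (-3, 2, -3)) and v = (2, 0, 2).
proj_W(v) = (18/11, -12/11, 18/11)

Set up U = [u_1 | ... | u_1] ∈ R^(3×1). The projector onto W = col(U) is P = U (U^T U)^(-1) U^T.
Compute U^T U =
  [22],
and U^T v = (-12).
Solve U^T U · c = U^T v for the coefficients: c = (-6/11). The projection is proj_W(v) = U c.
Check: (v - proj_W(v)) · u_1 = 0  (should be 0).
Result: proj_W(v) = (18/11, -12/11, 18/11).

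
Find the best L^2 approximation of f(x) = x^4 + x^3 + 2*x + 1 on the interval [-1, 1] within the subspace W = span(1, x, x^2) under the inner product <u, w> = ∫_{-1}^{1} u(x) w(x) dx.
g(x) = 6*x^2/7 + 13*x/5 + 32/35

The best approximation g ∈ W is the orthogonal projection of f onto W. Writing g = a_0 + a_1 x + a_2 x^2, the coefficients solve the normal equations G · a = b where
  G_{ij} = <φ_i, φ_j> and b_i = <f, φ_i>, with φ_0 = 1, φ_1 = x, φ_2 = x^2.
G =
  [2, 0, 2/3]
  [0, 2/3, 0]
  [2/3, 0, 2/5],
b = (12/5, 26/15, 20/21).
Solving gives a_0 = 32/35, a_1 = 13/5, a_2 = 6/7, so
  g(x) = 6*x^2/7 + 13*x/5 + 32/35.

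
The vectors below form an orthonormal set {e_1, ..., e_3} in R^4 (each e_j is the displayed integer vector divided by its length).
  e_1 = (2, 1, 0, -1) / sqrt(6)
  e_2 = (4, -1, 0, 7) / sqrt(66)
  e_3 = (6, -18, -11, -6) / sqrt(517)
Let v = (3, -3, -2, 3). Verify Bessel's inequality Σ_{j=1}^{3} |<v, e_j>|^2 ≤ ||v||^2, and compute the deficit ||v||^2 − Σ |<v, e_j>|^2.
Σ |<v, e_j>|^2 = 1448/47; ||v||^2 = 31; deficit = 9/47

Write each e_j = u_j / sqrt(<u_j, u_j>) where u_j is the displayed integer vector. Then <v, e_j> = <v, u_j> / sqrt(<u_j, u_j>), so |<v, e_j>|^2 = <v, u_j>^2 / <u_j, u_j>.
Coefficients: <v, e_1> = 0/sqrt(6), <v, e_2> = 36/sqrt(66), <v, e_3> = 76/sqrt(517).
Square and sum: Σ |<v, e_j>|^2 = 1448/47.
Compute ||v||^2 = v·v = 31.
Deficit = 31 − 1448/47 = 9/47 ≥ 0, confirming Bessel's inequality. (The deficit equals ||v − Σ <v,e_j> e_j||^2, the squared distance from v to span{e_j}.)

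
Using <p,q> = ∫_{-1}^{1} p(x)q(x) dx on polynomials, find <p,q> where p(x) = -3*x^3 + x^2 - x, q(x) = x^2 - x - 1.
<p,q> = 8/5

Expand the product: p(x)·q(x) = -3*x^5 + 4*x^4 + x^3 + x.
∫_{-1}^{1} of each monomial x^k gives [2/(k+1) if k even, 0 if k odd]. Integrating term-by-term (or equivalently evaluating the antiderivative F(x) = -x^6/2 + 4*x^5/5 + x^4/4 + x^2/2 at the endpoints):
  F(1) − F(−1) = 21/20 − (-11/20) = 8/5.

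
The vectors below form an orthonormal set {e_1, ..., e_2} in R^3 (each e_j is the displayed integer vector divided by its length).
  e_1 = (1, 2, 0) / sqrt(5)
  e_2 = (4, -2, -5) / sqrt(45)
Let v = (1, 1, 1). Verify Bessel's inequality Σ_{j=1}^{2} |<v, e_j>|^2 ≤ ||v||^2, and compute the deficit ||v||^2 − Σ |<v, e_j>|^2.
Σ |<v, e_j>|^2 = 2; ||v||^2 = 3; deficit = 1

Write each e_j = u_j / sqrt(<u_j, u_j>) where u_j is the displayed integer vector. Then <v, e_j> = <v, u_j> / sqrt(<u_j, u_j>), so |<v, e_j>|^2 = <v, u_j>^2 / <u_j, u_j>.
Coefficients: <v, e_1> = 3/sqrt(5), <v, e_2> = -3/sqrt(45).
Square and sum: Σ |<v, e_j>|^2 = 2.
Compute ||v||^2 = v·v = 3.
Deficit = 3 − 2 = 1 ≥ 0, confirming Bessel's inequality. (The deficit equals ||v − Σ <v,e_j> e_j||^2, the squared distance from v to span{e_j}.)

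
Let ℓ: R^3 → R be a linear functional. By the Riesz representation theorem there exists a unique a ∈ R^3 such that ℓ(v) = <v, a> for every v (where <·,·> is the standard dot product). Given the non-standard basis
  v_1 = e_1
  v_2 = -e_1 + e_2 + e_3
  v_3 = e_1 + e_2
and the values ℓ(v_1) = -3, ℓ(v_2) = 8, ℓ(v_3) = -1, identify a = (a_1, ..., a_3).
a = (-3, 2, 3)

Write a = (a_1, ..., a_3) in the standard basis. For each basis vector v_i, ℓ(v_i) = <v_i, a> is a linear equation in the a_j's. Collect the n equations into a matrix system V a = ℓ, where row i of V is v_i (expressed in the standard basis). Since V is invertible (lower-triangular with 1s on the diagonal, up to permutation), solve by back-substitution:
  V =
[[1, 0, 0],
 [-1, 1, 1],
 [1, 1, 0]]
  V a = (-3, 8, -1)
Solving gives a = (-3, 2, 3).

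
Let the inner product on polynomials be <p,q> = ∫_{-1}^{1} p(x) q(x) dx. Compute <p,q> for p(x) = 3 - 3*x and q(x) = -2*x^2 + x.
<p,q> = -6

Expand the product: p(x)·q(x) = 6*x^3 - 9*x^2 + 3*x.
∫_{-1}^{1} of each monomial x^k gives [2/(k+1) if k even, 0 if k odd]. Integrating term-by-term (or equivalently evaluating the antiderivative F(x) = 3*x^4/2 - 3*x^3 + 3*x^2/2 at the endpoints):
  F(1) − F(−1) = 0 − (6) = -6.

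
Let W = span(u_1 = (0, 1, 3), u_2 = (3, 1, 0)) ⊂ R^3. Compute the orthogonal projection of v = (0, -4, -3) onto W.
proj_W(v) = (-9/11, -17/11, -42/11)

Set up U = [u_1 | ... | u_2] ∈ R^(3×2). The projector onto W = col(U) is P = U (U^T U)^(-1) U^T.
Compute U^T U =
  [10, 1]
  [1, 10],
and U^T v = (-13, -4).
Solve U^T U · c = U^T v for the coefficients: c = (-14/11, -3/11). The projection is proj_W(v) = U c.
Check: (v - proj_W(v)) · u_1 = 0  (should be 0).
Check: (v - proj_W(v)) · u_2 = 0  (should be 0).
Result: proj_W(v) = (-9/11, -17/11, -42/11).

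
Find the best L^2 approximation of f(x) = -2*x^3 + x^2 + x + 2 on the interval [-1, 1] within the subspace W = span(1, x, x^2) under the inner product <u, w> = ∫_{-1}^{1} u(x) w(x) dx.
g(x) = x^2 - x/5 + 2

The best approximation g ∈ W is the orthogonal projection of f onto W. Writing g = a_0 + a_1 x + a_2 x^2, the coefficients solve the normal equations G · a = b where
  G_{ij} = <φ_i, φ_j> and b_i = <f, φ_i>, with φ_0 = 1, φ_1 = x, φ_2 = x^2.
G =
  [2, 0, 2/3]
  [0, 2/3, 0]
  [2/3, 0, 2/5],
b = (14/3, -2/15, 26/15).
Solving gives a_0 = 2, a_1 = -1/5, a_2 = 1, so
  g(x) = x^2 - x/5 + 2.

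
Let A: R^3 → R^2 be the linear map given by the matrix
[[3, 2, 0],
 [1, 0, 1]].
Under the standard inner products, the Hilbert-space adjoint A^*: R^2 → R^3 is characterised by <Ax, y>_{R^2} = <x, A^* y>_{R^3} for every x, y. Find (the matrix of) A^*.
A^* = A^T =
[[3, 1],
 [2, 0],
 [0, 1]]

For real matrices with standard dot products, the defining identity <Ax, y> = <x, A^* y> gives (Ax)^T y = x^T (A^*) y, i.e. x^T A^T y = x^T (A^*) y. Since this holds for all x, y, we must have A^* = A^T. Therefore
A^* =
[[3, 1],
 [2, 0],
 [0, 1]].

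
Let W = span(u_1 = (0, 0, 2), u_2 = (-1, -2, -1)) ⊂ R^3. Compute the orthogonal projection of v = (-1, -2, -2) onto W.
proj_W(v) = (-1, -2, -2)

Set up U = [u_1 | ... | u_2] ∈ R^(3×2). The projector onto W = col(U) is P = U (U^T U)^(-1) U^T.
Compute U^T U =
  [4, -2]
  [-2, 6],
and U^T v = (-4, 7).
Solve U^T U · c = U^T v for the coefficients: c = (-1/2, 1). The projection is proj_W(v) = U c.
Check: (v - proj_W(v)) · u_1 = 0  (should be 0).
Check: (v - proj_W(v)) · u_2 = 0  (should be 0).
Result: proj_W(v) = (-1, -2, -2).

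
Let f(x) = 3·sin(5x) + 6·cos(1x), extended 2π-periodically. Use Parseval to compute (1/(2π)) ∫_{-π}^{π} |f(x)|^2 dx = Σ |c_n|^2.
Σ |c_n|^2 = 45/2

Expand |f|^2 and use orthogonality of {sin(nx), cos(mx)} on [-π, π]:
  ∫_{-π}^{π} sin(nx)^2 dx = π, ∫ cos(mx)^2 dx = π, and cross terms integrate to 0.
So ∫_{-π}^{π} f(x)^2 dx = 3^2 · π + 6^2 · π = (9 + 36)π.
Divide by 2π: (9 + 36)/2 = 45/2.
By Parseval, this equals Σ |c_n|^2.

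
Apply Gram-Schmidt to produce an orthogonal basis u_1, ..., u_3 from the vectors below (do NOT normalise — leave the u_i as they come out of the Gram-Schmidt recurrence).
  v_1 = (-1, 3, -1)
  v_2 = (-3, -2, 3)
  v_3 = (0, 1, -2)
Orthogonal basis:
  u_1 = (-1, 3, -1)
  u_2 = (-39/11, -4/11, 27/11)
  u_3 = (-56/103, -48/103, -88/103)

Apply the Gram-Schmidt recurrence
  u_1 = v_1
  u_i = v_i − Σ_{j<i} ((v_i · u_j) / (u_j · u_j)) · u_j.

Step by step this gives:
  u_1 = (-1, 3, -1)
  u_2 = (-39/11, -4/11, 27/11)
  u_3 = (-56/103, -48/103, -88/103)

Orthogonality check:
  u_2 · u_1 = 0 (should be 0)
  u_3 · u_1 = 0 (should be 0)
  u_3 · u_2 = 0 (should be 0)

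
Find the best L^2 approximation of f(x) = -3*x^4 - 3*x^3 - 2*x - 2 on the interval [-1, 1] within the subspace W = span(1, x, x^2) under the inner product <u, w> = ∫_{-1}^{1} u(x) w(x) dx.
g(x) = -18*x^2/7 - 19*x/5 - 61/35

The best approximation g ∈ W is the orthogonal projection of f onto W. Writing g = a_0 + a_1 x + a_2 x^2, the coefficients solve the normal equations G · a = b where
  G_{ij} = <φ_i, φ_j> and b_i = <f, φ_i>, with φ_0 = 1, φ_1 = x, φ_2 = x^2.
G =
  [2, 0, 2/3]
  [0, 2/3, 0]
  [2/3, 0, 2/5],
b = (-26/5, -38/15, -46/21).
Solving gives a_0 = -61/35, a_1 = -19/5, a_2 = -18/7, so
  g(x) = -18*x^2/7 - 19*x/5 - 61/35.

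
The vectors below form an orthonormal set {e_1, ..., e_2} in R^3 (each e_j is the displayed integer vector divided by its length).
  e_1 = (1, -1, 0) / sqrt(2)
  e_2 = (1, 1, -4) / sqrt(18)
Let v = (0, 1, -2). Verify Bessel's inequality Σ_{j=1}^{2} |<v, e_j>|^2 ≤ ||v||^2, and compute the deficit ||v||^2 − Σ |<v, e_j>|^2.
Σ |<v, e_j>|^2 = 5; ||v||^2 = 5; deficit = 0

Write each e_j = u_j / sqrt(<u_j, u_j>) where u_j is the displayed integer vector. Then <v, e_j> = <v, u_j> / sqrt(<u_j, u_j>), so |<v, e_j>|^2 = <v, u_j>^2 / <u_j, u_j>.
Coefficients: <v, e_1> = -1/sqrt(2), <v, e_2> = 9/sqrt(18).
Square and sum: Σ |<v, e_j>|^2 = 5.
Compute ||v||^2 = v·v = 5.
Deficit = 5 − 5 = 0 ≥ 0, confirming Bessel's inequality. (The deficit equals ||v − Σ <v,e_j> e_j||^2, the squared distance from v to span{e_j}.)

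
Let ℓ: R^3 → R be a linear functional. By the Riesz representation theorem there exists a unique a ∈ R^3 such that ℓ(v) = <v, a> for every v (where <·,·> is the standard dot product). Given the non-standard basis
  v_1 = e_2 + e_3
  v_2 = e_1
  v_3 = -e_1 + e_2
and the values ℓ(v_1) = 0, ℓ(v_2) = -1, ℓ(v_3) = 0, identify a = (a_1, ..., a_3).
a = (-1, -1, 1)

Write a = (a_1, ..., a_3) in the standard basis. For each basis vector v_i, ℓ(v_i) = <v_i, a> is a linear equation in the a_j's. Collect the n equations into a matrix system V a = ℓ, where row i of V is v_i (expressed in the standard basis). Since V is invertible (lower-triangular with 1s on the diagonal, up to permutation), solve by back-substitution:
  V =
[[0, 1, 1],
 [1, 0, 0],
 [-1, 1, 0]]
  V a = (0, -1, 0)
Solving gives a = (-1, -1, 1).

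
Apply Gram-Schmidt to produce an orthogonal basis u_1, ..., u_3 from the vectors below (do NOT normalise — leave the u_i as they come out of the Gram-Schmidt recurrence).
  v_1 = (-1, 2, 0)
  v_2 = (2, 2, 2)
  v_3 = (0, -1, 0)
Orthogonal basis:
  u_1 = (-1, 2, 0)
  u_2 = (12/5, 6/5, 2)
  u_3 = (-1/7, -1/14, 3/14)

Apply the Gram-Schmidt recurrence
  u_1 = v_1
  u_i = v_i − Σ_{j<i} ((v_i · u_j) / (u_j · u_j)) · u_j.

Step by step this gives:
  u_1 = (-1, 2, 0)
  u_2 = (12/5, 6/5, 2)
  u_3 = (-1/7, -1/14, 3/14)

Orthogonality check:
  u_2 · u_1 = 0 (should be 0)
  u_3 · u_1 = 0 (should be 0)
  u_3 · u_2 = 0 (should be 0)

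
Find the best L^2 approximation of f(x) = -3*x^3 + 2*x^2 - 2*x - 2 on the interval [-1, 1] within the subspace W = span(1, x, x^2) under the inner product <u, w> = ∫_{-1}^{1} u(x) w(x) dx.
g(x) = 2*x^2 - 19*x/5 - 2

The best approximation g ∈ W is the orthogonal projection of f onto W. Writing g = a_0 + a_1 x + a_2 x^2, the coefficients solve the normal equations G · a = b where
  G_{ij} = <φ_i, φ_j> and b_i = <f, φ_i>, with φ_0 = 1, φ_1 = x, φ_2 = x^2.
G =
  [2, 0, 2/3]
  [0, 2/3, 0]
  [2/3, 0, 2/5],
b = (-8/3, -38/15, -8/15).
Solving gives a_0 = -2, a_1 = -19/5, a_2 = 2, so
  g(x) = 2*x^2 - 19*x/5 - 2.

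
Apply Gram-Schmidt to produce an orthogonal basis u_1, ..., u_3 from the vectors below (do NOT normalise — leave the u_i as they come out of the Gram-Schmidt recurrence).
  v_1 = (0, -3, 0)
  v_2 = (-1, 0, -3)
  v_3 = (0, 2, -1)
Orthogonal basis:
  u_1 = (0, -3, 0)
  u_2 = (-1, 0, -3)
  u_3 = (3/10, 0, -1/10)

Apply the Gram-Schmidt recurrence
  u_1 = v_1
  u_i = v_i − Σ_{j<i} ((v_i · u_j) / (u_j · u_j)) · u_j.

Step by step this gives:
  u_1 = (0, -3, 0)
  u_2 = (-1, 0, -3)
  u_3 = (3/10, 0, -1/10)

Orthogonality check:
  u_2 · u_1 = 0 (should be 0)
  u_3 · u_1 = 0 (should be 0)
  u_3 · u_2 = 0 (should be 0)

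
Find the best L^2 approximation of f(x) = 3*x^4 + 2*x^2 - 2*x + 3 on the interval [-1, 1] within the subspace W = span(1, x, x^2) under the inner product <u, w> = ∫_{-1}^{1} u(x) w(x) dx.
g(x) = 32*x^2/7 - 2*x + 96/35

The best approximation g ∈ W is the orthogonal projection of f onto W. Writing g = a_0 + a_1 x + a_2 x^2, the coefficients solve the normal equations G · a = b where
  G_{ij} = <φ_i, φ_j> and b_i = <f, φ_i>, with φ_0 = 1, φ_1 = x, φ_2 = x^2.
G =
  [2, 0, 2/3]
  [0, 2/3, 0]
  [2/3, 0, 2/5],
b = (128/15, -4/3, 128/35).
Solving gives a_0 = 96/35, a_1 = -2, a_2 = 32/7, so
  g(x) = 32*x^2/7 - 2*x + 96/35.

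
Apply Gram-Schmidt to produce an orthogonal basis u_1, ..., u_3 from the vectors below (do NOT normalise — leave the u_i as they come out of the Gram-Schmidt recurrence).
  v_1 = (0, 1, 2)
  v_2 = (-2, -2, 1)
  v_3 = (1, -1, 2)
Orthogonal basis:
  u_1 = (0, 1, 2)
  u_2 = (-2, -2, 1)
  u_3 = (13/9, -52/45, 26/45)

Apply the Gram-Schmidt recurrence
  u_1 = v_1
  u_i = v_i − Σ_{j<i} ((v_i · u_j) / (u_j · u_j)) · u_j.

Step by step this gives:
  u_1 = (0, 1, 2)
  u_2 = (-2, -2, 1)
  u_3 = (13/9, -52/45, 26/45)

Orthogonality check:
  u_2 · u_1 = 0 (should be 0)
  u_3 · u_1 = 0 (should be 0)
  u_3 · u_2 = 0 (should be 0)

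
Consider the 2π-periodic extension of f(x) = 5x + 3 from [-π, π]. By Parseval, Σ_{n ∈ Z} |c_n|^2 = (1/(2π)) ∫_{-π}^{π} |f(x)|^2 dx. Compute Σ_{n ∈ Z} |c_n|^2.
Σ |c_n|^2 = 25π^2/3 + 9

Expand and integrate term by term over [-π, π]:
  ∫ (5x)^2 dx = 25·(2π^3/3); ∫ 2·5·(3)·x dx = 0 (odd integrand); ∫ 3^2 dx = 9·2π.
So (1/(2π)) ∫_{-π}^{π} (5x + 3)^2 dx = 25π^2/3 + 9 = 25π^2/3 + 9.
Parseval ⇒ Σ |c_n|^2 = 25π^2/3 + 9.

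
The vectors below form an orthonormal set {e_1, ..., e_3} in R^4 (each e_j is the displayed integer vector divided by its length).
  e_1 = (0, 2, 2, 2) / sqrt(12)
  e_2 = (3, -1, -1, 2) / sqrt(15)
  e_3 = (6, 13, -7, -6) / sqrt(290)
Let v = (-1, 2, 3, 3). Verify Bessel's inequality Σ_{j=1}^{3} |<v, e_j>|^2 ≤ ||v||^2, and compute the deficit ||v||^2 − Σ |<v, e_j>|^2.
Σ |<v, e_j>|^2 = 1325/58; ||v||^2 = 23; deficit = 9/58

Write each e_j = u_j / sqrt(<u_j, u_j>) where u_j is the displayed integer vector. Then <v, e_j> = <v, u_j> / sqrt(<u_j, u_j>), so |<v, e_j>|^2 = <v, u_j>^2 / <u_j, u_j>.
Coefficients: <v, e_1> = 16/sqrt(12), <v, e_2> = -2/sqrt(15), <v, e_3> = -19/sqrt(290).
Square and sum: Σ |<v, e_j>|^2 = 1325/58.
Compute ||v||^2 = v·v = 23.
Deficit = 23 − 1325/58 = 9/58 ≥ 0, confirming Bessel's inequality. (The deficit equals ||v − Σ <v,e_j> e_j||^2, the squared distance from v to span{e_j}.)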